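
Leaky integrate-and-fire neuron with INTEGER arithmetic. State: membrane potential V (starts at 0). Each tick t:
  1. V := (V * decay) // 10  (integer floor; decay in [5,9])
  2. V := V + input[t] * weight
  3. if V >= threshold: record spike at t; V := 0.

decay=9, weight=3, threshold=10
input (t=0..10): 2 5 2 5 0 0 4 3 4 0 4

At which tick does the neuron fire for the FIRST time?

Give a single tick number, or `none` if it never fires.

Answer: 1

Derivation:
t=0: input=2 -> V=6
t=1: input=5 -> V=0 FIRE
t=2: input=2 -> V=6
t=3: input=5 -> V=0 FIRE
t=4: input=0 -> V=0
t=5: input=0 -> V=0
t=6: input=4 -> V=0 FIRE
t=7: input=3 -> V=9
t=8: input=4 -> V=0 FIRE
t=9: input=0 -> V=0
t=10: input=4 -> V=0 FIRE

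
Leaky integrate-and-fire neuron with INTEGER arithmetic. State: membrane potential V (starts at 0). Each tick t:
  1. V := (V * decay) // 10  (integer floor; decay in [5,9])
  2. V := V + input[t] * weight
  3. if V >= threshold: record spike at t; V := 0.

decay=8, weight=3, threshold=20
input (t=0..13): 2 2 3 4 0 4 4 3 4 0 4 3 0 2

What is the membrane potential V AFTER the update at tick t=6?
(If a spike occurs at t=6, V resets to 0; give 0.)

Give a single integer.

t=0: input=2 -> V=6
t=1: input=2 -> V=10
t=2: input=3 -> V=17
t=3: input=4 -> V=0 FIRE
t=4: input=0 -> V=0
t=5: input=4 -> V=12
t=6: input=4 -> V=0 FIRE
t=7: input=3 -> V=9
t=8: input=4 -> V=19
t=9: input=0 -> V=15
t=10: input=4 -> V=0 FIRE
t=11: input=3 -> V=9
t=12: input=0 -> V=7
t=13: input=2 -> V=11

Answer: 0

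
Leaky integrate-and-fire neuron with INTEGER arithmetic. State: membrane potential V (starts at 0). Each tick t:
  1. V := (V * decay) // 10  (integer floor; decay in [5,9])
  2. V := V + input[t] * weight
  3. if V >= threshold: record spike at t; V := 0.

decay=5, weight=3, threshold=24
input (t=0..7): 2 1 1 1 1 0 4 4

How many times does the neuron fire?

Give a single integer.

Answer: 0

Derivation:
t=0: input=2 -> V=6
t=1: input=1 -> V=6
t=2: input=1 -> V=6
t=3: input=1 -> V=6
t=4: input=1 -> V=6
t=5: input=0 -> V=3
t=6: input=4 -> V=13
t=7: input=4 -> V=18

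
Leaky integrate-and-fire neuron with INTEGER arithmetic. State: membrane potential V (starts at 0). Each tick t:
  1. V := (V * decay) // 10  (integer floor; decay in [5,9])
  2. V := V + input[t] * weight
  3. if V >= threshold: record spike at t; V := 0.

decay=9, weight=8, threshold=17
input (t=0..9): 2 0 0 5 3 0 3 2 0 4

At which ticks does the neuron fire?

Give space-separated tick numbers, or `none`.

Answer: 3 4 6 9

Derivation:
t=0: input=2 -> V=16
t=1: input=0 -> V=14
t=2: input=0 -> V=12
t=3: input=5 -> V=0 FIRE
t=4: input=3 -> V=0 FIRE
t=5: input=0 -> V=0
t=6: input=3 -> V=0 FIRE
t=7: input=2 -> V=16
t=8: input=0 -> V=14
t=9: input=4 -> V=0 FIRE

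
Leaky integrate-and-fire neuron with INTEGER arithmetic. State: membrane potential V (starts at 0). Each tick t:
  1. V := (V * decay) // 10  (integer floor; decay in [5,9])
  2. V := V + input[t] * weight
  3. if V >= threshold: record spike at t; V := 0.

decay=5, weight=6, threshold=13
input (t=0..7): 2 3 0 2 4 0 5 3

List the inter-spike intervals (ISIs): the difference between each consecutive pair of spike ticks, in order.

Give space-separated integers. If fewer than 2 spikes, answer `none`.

t=0: input=2 -> V=12
t=1: input=3 -> V=0 FIRE
t=2: input=0 -> V=0
t=3: input=2 -> V=12
t=4: input=4 -> V=0 FIRE
t=5: input=0 -> V=0
t=6: input=5 -> V=0 FIRE
t=7: input=3 -> V=0 FIRE

Answer: 3 2 1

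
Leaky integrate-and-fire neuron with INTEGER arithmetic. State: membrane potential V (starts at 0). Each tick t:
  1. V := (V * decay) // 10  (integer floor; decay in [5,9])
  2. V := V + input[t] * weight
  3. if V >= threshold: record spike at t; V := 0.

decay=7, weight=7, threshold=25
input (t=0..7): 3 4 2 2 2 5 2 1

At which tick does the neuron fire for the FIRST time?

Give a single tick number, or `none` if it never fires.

t=0: input=3 -> V=21
t=1: input=4 -> V=0 FIRE
t=2: input=2 -> V=14
t=3: input=2 -> V=23
t=4: input=2 -> V=0 FIRE
t=5: input=5 -> V=0 FIRE
t=6: input=2 -> V=14
t=7: input=1 -> V=16

Answer: 1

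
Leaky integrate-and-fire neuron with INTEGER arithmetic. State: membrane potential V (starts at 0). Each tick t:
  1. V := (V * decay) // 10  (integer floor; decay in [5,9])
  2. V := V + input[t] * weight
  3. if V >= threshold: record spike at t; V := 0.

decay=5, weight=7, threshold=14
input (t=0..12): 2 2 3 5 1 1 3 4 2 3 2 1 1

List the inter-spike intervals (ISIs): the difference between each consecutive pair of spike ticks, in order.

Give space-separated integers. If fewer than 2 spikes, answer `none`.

t=0: input=2 -> V=0 FIRE
t=1: input=2 -> V=0 FIRE
t=2: input=3 -> V=0 FIRE
t=3: input=5 -> V=0 FIRE
t=4: input=1 -> V=7
t=5: input=1 -> V=10
t=6: input=3 -> V=0 FIRE
t=7: input=4 -> V=0 FIRE
t=8: input=2 -> V=0 FIRE
t=9: input=3 -> V=0 FIRE
t=10: input=2 -> V=0 FIRE
t=11: input=1 -> V=7
t=12: input=1 -> V=10

Answer: 1 1 1 3 1 1 1 1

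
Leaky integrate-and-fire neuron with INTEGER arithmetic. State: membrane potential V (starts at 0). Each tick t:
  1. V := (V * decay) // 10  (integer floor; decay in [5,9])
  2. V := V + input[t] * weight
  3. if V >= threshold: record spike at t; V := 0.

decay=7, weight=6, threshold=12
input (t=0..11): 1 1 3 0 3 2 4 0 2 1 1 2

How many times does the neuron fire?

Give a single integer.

t=0: input=1 -> V=6
t=1: input=1 -> V=10
t=2: input=3 -> V=0 FIRE
t=3: input=0 -> V=0
t=4: input=3 -> V=0 FIRE
t=5: input=2 -> V=0 FIRE
t=6: input=4 -> V=0 FIRE
t=7: input=0 -> V=0
t=8: input=2 -> V=0 FIRE
t=9: input=1 -> V=6
t=10: input=1 -> V=10
t=11: input=2 -> V=0 FIRE

Answer: 6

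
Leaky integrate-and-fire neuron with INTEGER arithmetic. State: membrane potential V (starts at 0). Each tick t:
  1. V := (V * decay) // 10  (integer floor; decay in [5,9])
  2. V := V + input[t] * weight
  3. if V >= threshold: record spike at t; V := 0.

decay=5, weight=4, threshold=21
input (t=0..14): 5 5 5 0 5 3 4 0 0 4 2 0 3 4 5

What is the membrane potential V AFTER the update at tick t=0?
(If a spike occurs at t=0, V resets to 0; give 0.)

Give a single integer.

Answer: 20

Derivation:
t=0: input=5 -> V=20
t=1: input=5 -> V=0 FIRE
t=2: input=5 -> V=20
t=3: input=0 -> V=10
t=4: input=5 -> V=0 FIRE
t=5: input=3 -> V=12
t=6: input=4 -> V=0 FIRE
t=7: input=0 -> V=0
t=8: input=0 -> V=0
t=9: input=4 -> V=16
t=10: input=2 -> V=16
t=11: input=0 -> V=8
t=12: input=3 -> V=16
t=13: input=4 -> V=0 FIRE
t=14: input=5 -> V=20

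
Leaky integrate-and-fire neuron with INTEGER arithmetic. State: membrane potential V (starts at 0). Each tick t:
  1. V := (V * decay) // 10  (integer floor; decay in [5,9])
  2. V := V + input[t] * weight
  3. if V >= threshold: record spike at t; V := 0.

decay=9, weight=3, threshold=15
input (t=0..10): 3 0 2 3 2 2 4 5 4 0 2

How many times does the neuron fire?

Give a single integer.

t=0: input=3 -> V=9
t=1: input=0 -> V=8
t=2: input=2 -> V=13
t=3: input=3 -> V=0 FIRE
t=4: input=2 -> V=6
t=5: input=2 -> V=11
t=6: input=4 -> V=0 FIRE
t=7: input=5 -> V=0 FIRE
t=8: input=4 -> V=12
t=9: input=0 -> V=10
t=10: input=2 -> V=0 FIRE

Answer: 4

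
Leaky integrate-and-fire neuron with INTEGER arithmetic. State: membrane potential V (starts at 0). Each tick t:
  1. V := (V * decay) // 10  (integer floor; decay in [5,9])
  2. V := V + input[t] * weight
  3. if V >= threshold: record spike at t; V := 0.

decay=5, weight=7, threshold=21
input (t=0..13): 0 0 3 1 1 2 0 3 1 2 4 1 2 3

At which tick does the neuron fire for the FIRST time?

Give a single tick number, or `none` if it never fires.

Answer: 2

Derivation:
t=0: input=0 -> V=0
t=1: input=0 -> V=0
t=2: input=3 -> V=0 FIRE
t=3: input=1 -> V=7
t=4: input=1 -> V=10
t=5: input=2 -> V=19
t=6: input=0 -> V=9
t=7: input=3 -> V=0 FIRE
t=8: input=1 -> V=7
t=9: input=2 -> V=17
t=10: input=4 -> V=0 FIRE
t=11: input=1 -> V=7
t=12: input=2 -> V=17
t=13: input=3 -> V=0 FIRE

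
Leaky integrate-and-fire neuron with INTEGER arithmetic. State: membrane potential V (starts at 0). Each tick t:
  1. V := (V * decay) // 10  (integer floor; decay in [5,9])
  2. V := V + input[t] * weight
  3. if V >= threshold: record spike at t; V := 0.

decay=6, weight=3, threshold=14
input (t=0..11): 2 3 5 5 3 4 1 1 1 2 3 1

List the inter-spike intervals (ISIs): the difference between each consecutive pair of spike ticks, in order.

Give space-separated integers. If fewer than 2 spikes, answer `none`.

t=0: input=2 -> V=6
t=1: input=3 -> V=12
t=2: input=5 -> V=0 FIRE
t=3: input=5 -> V=0 FIRE
t=4: input=3 -> V=9
t=5: input=4 -> V=0 FIRE
t=6: input=1 -> V=3
t=7: input=1 -> V=4
t=8: input=1 -> V=5
t=9: input=2 -> V=9
t=10: input=3 -> V=0 FIRE
t=11: input=1 -> V=3

Answer: 1 2 5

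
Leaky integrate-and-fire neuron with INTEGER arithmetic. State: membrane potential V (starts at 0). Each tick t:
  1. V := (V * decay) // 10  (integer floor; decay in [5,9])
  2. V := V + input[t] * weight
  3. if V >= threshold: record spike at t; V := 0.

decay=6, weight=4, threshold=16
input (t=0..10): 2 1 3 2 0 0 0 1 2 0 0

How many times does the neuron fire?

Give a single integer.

t=0: input=2 -> V=8
t=1: input=1 -> V=8
t=2: input=3 -> V=0 FIRE
t=3: input=2 -> V=8
t=4: input=0 -> V=4
t=5: input=0 -> V=2
t=6: input=0 -> V=1
t=7: input=1 -> V=4
t=8: input=2 -> V=10
t=9: input=0 -> V=6
t=10: input=0 -> V=3

Answer: 1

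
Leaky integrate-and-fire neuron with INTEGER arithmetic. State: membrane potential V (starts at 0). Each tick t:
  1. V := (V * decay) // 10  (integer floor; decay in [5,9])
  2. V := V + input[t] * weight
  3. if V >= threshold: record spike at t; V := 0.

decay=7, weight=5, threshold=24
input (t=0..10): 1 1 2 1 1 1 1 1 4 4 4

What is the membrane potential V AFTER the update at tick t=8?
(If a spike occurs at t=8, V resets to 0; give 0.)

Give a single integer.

Answer: 0

Derivation:
t=0: input=1 -> V=5
t=1: input=1 -> V=8
t=2: input=2 -> V=15
t=3: input=1 -> V=15
t=4: input=1 -> V=15
t=5: input=1 -> V=15
t=6: input=1 -> V=15
t=7: input=1 -> V=15
t=8: input=4 -> V=0 FIRE
t=9: input=4 -> V=20
t=10: input=4 -> V=0 FIRE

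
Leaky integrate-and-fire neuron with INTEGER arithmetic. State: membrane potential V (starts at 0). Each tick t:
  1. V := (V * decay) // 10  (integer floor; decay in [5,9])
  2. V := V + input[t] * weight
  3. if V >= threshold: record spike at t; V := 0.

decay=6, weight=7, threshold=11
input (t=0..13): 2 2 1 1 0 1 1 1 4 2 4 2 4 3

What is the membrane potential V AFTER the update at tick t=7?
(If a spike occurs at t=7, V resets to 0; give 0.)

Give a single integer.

t=0: input=2 -> V=0 FIRE
t=1: input=2 -> V=0 FIRE
t=2: input=1 -> V=7
t=3: input=1 -> V=0 FIRE
t=4: input=0 -> V=0
t=5: input=1 -> V=7
t=6: input=1 -> V=0 FIRE
t=7: input=1 -> V=7
t=8: input=4 -> V=0 FIRE
t=9: input=2 -> V=0 FIRE
t=10: input=4 -> V=0 FIRE
t=11: input=2 -> V=0 FIRE
t=12: input=4 -> V=0 FIRE
t=13: input=3 -> V=0 FIRE

Answer: 7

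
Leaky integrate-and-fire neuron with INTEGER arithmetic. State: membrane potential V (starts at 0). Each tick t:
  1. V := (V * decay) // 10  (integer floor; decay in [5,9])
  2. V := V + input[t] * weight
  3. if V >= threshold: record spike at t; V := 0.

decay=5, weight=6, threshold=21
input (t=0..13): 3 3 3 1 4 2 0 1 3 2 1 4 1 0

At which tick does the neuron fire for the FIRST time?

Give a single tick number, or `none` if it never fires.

t=0: input=3 -> V=18
t=1: input=3 -> V=0 FIRE
t=2: input=3 -> V=18
t=3: input=1 -> V=15
t=4: input=4 -> V=0 FIRE
t=5: input=2 -> V=12
t=6: input=0 -> V=6
t=7: input=1 -> V=9
t=8: input=3 -> V=0 FIRE
t=9: input=2 -> V=12
t=10: input=1 -> V=12
t=11: input=4 -> V=0 FIRE
t=12: input=1 -> V=6
t=13: input=0 -> V=3

Answer: 1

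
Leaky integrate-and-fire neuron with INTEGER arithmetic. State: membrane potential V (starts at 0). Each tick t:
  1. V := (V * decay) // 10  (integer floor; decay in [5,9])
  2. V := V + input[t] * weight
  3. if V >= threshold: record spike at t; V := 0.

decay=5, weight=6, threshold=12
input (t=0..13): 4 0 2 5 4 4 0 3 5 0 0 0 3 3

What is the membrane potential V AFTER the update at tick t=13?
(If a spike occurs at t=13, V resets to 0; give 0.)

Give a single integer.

Answer: 0

Derivation:
t=0: input=4 -> V=0 FIRE
t=1: input=0 -> V=0
t=2: input=2 -> V=0 FIRE
t=3: input=5 -> V=0 FIRE
t=4: input=4 -> V=0 FIRE
t=5: input=4 -> V=0 FIRE
t=6: input=0 -> V=0
t=7: input=3 -> V=0 FIRE
t=8: input=5 -> V=0 FIRE
t=9: input=0 -> V=0
t=10: input=0 -> V=0
t=11: input=0 -> V=0
t=12: input=3 -> V=0 FIRE
t=13: input=3 -> V=0 FIRE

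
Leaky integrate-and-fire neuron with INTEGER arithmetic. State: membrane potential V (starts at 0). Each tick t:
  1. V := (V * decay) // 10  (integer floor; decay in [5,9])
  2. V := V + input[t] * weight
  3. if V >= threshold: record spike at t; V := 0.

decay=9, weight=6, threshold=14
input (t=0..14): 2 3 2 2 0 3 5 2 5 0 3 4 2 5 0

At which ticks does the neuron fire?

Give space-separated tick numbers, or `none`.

t=0: input=2 -> V=12
t=1: input=3 -> V=0 FIRE
t=2: input=2 -> V=12
t=3: input=2 -> V=0 FIRE
t=4: input=0 -> V=0
t=5: input=3 -> V=0 FIRE
t=6: input=5 -> V=0 FIRE
t=7: input=2 -> V=12
t=8: input=5 -> V=0 FIRE
t=9: input=0 -> V=0
t=10: input=3 -> V=0 FIRE
t=11: input=4 -> V=0 FIRE
t=12: input=2 -> V=12
t=13: input=5 -> V=0 FIRE
t=14: input=0 -> V=0

Answer: 1 3 5 6 8 10 11 13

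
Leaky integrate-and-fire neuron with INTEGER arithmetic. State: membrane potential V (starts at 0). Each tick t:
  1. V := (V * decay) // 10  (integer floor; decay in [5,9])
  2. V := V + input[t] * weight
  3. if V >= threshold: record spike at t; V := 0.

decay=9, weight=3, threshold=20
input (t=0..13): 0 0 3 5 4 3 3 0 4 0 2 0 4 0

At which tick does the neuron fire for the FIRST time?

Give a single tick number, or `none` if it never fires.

t=0: input=0 -> V=0
t=1: input=0 -> V=0
t=2: input=3 -> V=9
t=3: input=5 -> V=0 FIRE
t=4: input=4 -> V=12
t=5: input=3 -> V=19
t=6: input=3 -> V=0 FIRE
t=7: input=0 -> V=0
t=8: input=4 -> V=12
t=9: input=0 -> V=10
t=10: input=2 -> V=15
t=11: input=0 -> V=13
t=12: input=4 -> V=0 FIRE
t=13: input=0 -> V=0

Answer: 3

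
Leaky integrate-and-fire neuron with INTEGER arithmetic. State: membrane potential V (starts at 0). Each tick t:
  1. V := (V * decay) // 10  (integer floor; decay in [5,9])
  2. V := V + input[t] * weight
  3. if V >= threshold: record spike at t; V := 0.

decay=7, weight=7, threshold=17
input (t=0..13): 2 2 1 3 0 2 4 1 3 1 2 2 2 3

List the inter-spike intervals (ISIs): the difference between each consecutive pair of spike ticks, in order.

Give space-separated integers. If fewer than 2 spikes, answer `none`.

Answer: 2 3 2 2 2 1

Derivation:
t=0: input=2 -> V=14
t=1: input=2 -> V=0 FIRE
t=2: input=1 -> V=7
t=3: input=3 -> V=0 FIRE
t=4: input=0 -> V=0
t=5: input=2 -> V=14
t=6: input=4 -> V=0 FIRE
t=7: input=1 -> V=7
t=8: input=3 -> V=0 FIRE
t=9: input=1 -> V=7
t=10: input=2 -> V=0 FIRE
t=11: input=2 -> V=14
t=12: input=2 -> V=0 FIRE
t=13: input=3 -> V=0 FIRE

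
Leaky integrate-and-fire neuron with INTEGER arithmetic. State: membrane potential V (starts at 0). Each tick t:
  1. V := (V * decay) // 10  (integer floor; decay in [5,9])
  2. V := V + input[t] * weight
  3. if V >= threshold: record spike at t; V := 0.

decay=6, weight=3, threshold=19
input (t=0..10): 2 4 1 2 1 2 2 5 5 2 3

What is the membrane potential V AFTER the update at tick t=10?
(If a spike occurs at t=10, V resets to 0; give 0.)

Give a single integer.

t=0: input=2 -> V=6
t=1: input=4 -> V=15
t=2: input=1 -> V=12
t=3: input=2 -> V=13
t=4: input=1 -> V=10
t=5: input=2 -> V=12
t=6: input=2 -> V=13
t=7: input=5 -> V=0 FIRE
t=8: input=5 -> V=15
t=9: input=2 -> V=15
t=10: input=3 -> V=18

Answer: 18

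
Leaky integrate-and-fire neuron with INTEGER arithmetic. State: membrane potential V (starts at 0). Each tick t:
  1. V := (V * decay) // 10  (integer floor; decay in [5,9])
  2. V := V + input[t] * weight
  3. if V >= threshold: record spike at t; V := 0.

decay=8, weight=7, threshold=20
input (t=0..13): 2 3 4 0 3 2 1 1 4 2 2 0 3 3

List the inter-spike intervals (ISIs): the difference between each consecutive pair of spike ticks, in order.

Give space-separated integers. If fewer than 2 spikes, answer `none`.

Answer: 1 2 3 1 2 2 1

Derivation:
t=0: input=2 -> V=14
t=1: input=3 -> V=0 FIRE
t=2: input=4 -> V=0 FIRE
t=3: input=0 -> V=0
t=4: input=3 -> V=0 FIRE
t=5: input=2 -> V=14
t=6: input=1 -> V=18
t=7: input=1 -> V=0 FIRE
t=8: input=4 -> V=0 FIRE
t=9: input=2 -> V=14
t=10: input=2 -> V=0 FIRE
t=11: input=0 -> V=0
t=12: input=3 -> V=0 FIRE
t=13: input=3 -> V=0 FIRE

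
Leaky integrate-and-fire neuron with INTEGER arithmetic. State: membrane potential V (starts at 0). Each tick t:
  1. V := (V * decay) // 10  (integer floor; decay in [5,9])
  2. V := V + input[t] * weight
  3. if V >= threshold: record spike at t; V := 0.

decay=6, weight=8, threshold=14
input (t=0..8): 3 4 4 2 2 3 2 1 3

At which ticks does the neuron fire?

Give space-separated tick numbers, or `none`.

Answer: 0 1 2 3 4 5 6 8

Derivation:
t=0: input=3 -> V=0 FIRE
t=1: input=4 -> V=0 FIRE
t=2: input=4 -> V=0 FIRE
t=3: input=2 -> V=0 FIRE
t=4: input=2 -> V=0 FIRE
t=5: input=3 -> V=0 FIRE
t=6: input=2 -> V=0 FIRE
t=7: input=1 -> V=8
t=8: input=3 -> V=0 FIRE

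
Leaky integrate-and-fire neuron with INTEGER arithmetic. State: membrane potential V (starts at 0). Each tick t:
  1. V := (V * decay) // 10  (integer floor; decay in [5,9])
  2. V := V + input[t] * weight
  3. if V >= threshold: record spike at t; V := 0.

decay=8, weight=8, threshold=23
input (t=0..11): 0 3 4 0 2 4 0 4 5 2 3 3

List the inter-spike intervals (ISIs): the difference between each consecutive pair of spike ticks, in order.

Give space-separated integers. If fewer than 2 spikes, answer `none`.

t=0: input=0 -> V=0
t=1: input=3 -> V=0 FIRE
t=2: input=4 -> V=0 FIRE
t=3: input=0 -> V=0
t=4: input=2 -> V=16
t=5: input=4 -> V=0 FIRE
t=6: input=0 -> V=0
t=7: input=4 -> V=0 FIRE
t=8: input=5 -> V=0 FIRE
t=9: input=2 -> V=16
t=10: input=3 -> V=0 FIRE
t=11: input=3 -> V=0 FIRE

Answer: 1 3 2 1 2 1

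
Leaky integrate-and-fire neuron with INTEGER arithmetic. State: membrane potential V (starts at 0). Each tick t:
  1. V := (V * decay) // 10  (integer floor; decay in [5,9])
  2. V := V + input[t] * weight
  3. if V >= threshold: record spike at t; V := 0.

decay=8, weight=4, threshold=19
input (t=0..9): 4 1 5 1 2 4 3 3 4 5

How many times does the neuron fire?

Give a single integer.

Answer: 4

Derivation:
t=0: input=4 -> V=16
t=1: input=1 -> V=16
t=2: input=5 -> V=0 FIRE
t=3: input=1 -> V=4
t=4: input=2 -> V=11
t=5: input=4 -> V=0 FIRE
t=6: input=3 -> V=12
t=7: input=3 -> V=0 FIRE
t=8: input=4 -> V=16
t=9: input=5 -> V=0 FIRE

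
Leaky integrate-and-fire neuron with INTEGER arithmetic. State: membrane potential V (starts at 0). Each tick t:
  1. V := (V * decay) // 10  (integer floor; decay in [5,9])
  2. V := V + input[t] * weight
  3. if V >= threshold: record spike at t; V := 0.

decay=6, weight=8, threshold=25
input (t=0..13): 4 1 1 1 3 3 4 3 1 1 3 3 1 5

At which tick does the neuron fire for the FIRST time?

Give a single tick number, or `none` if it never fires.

Answer: 0

Derivation:
t=0: input=4 -> V=0 FIRE
t=1: input=1 -> V=8
t=2: input=1 -> V=12
t=3: input=1 -> V=15
t=4: input=3 -> V=0 FIRE
t=5: input=3 -> V=24
t=6: input=4 -> V=0 FIRE
t=7: input=3 -> V=24
t=8: input=1 -> V=22
t=9: input=1 -> V=21
t=10: input=3 -> V=0 FIRE
t=11: input=3 -> V=24
t=12: input=1 -> V=22
t=13: input=5 -> V=0 FIRE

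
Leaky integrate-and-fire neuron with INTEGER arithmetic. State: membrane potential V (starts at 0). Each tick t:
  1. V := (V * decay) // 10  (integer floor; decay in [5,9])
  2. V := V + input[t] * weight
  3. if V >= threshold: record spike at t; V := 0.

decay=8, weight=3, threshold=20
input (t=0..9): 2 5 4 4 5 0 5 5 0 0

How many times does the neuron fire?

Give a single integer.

t=0: input=2 -> V=6
t=1: input=5 -> V=19
t=2: input=4 -> V=0 FIRE
t=3: input=4 -> V=12
t=4: input=5 -> V=0 FIRE
t=5: input=0 -> V=0
t=6: input=5 -> V=15
t=7: input=5 -> V=0 FIRE
t=8: input=0 -> V=0
t=9: input=0 -> V=0

Answer: 3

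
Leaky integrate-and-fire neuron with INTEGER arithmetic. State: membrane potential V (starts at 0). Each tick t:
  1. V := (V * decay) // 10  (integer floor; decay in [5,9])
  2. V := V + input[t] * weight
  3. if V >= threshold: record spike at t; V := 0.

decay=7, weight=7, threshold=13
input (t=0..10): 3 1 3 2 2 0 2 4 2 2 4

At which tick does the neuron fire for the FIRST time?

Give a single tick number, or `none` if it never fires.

t=0: input=3 -> V=0 FIRE
t=1: input=1 -> V=7
t=2: input=3 -> V=0 FIRE
t=3: input=2 -> V=0 FIRE
t=4: input=2 -> V=0 FIRE
t=5: input=0 -> V=0
t=6: input=2 -> V=0 FIRE
t=7: input=4 -> V=0 FIRE
t=8: input=2 -> V=0 FIRE
t=9: input=2 -> V=0 FIRE
t=10: input=4 -> V=0 FIRE

Answer: 0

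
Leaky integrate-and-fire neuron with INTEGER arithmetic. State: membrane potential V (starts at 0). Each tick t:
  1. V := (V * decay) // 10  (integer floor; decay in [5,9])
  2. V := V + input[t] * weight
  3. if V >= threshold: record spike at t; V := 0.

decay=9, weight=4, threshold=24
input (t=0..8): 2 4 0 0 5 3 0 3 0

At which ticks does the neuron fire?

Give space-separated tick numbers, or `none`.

t=0: input=2 -> V=8
t=1: input=4 -> V=23
t=2: input=0 -> V=20
t=3: input=0 -> V=18
t=4: input=5 -> V=0 FIRE
t=5: input=3 -> V=12
t=6: input=0 -> V=10
t=7: input=3 -> V=21
t=8: input=0 -> V=18

Answer: 4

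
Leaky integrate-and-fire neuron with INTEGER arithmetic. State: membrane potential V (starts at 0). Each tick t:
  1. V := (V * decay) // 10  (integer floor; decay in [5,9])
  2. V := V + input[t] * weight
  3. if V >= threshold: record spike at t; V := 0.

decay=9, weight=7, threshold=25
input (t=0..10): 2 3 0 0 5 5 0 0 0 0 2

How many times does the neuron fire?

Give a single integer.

t=0: input=2 -> V=14
t=1: input=3 -> V=0 FIRE
t=2: input=0 -> V=0
t=3: input=0 -> V=0
t=4: input=5 -> V=0 FIRE
t=5: input=5 -> V=0 FIRE
t=6: input=0 -> V=0
t=7: input=0 -> V=0
t=8: input=0 -> V=0
t=9: input=0 -> V=0
t=10: input=2 -> V=14

Answer: 3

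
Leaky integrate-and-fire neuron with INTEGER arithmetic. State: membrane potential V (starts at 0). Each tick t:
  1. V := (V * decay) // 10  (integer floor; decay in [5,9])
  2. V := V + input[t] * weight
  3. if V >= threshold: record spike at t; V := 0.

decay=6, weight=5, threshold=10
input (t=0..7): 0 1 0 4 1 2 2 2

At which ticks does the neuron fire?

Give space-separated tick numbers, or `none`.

t=0: input=0 -> V=0
t=1: input=1 -> V=5
t=2: input=0 -> V=3
t=3: input=4 -> V=0 FIRE
t=4: input=1 -> V=5
t=5: input=2 -> V=0 FIRE
t=6: input=2 -> V=0 FIRE
t=7: input=2 -> V=0 FIRE

Answer: 3 5 6 7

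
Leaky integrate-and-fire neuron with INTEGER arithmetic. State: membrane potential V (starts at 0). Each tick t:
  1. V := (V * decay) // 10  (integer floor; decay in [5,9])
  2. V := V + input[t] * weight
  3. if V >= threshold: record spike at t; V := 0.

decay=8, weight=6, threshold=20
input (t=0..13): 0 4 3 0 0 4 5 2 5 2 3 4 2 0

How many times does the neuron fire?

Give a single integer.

Answer: 6

Derivation:
t=0: input=0 -> V=0
t=1: input=4 -> V=0 FIRE
t=2: input=3 -> V=18
t=3: input=0 -> V=14
t=4: input=0 -> V=11
t=5: input=4 -> V=0 FIRE
t=6: input=5 -> V=0 FIRE
t=7: input=2 -> V=12
t=8: input=5 -> V=0 FIRE
t=9: input=2 -> V=12
t=10: input=3 -> V=0 FIRE
t=11: input=4 -> V=0 FIRE
t=12: input=2 -> V=12
t=13: input=0 -> V=9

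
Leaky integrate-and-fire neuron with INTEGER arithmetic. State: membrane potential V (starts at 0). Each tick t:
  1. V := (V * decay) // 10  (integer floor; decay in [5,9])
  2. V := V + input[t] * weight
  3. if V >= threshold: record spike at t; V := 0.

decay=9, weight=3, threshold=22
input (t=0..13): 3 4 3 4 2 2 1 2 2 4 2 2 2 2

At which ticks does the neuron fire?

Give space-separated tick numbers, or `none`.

Answer: 2 7 11

Derivation:
t=0: input=3 -> V=9
t=1: input=4 -> V=20
t=2: input=3 -> V=0 FIRE
t=3: input=4 -> V=12
t=4: input=2 -> V=16
t=5: input=2 -> V=20
t=6: input=1 -> V=21
t=7: input=2 -> V=0 FIRE
t=8: input=2 -> V=6
t=9: input=4 -> V=17
t=10: input=2 -> V=21
t=11: input=2 -> V=0 FIRE
t=12: input=2 -> V=6
t=13: input=2 -> V=11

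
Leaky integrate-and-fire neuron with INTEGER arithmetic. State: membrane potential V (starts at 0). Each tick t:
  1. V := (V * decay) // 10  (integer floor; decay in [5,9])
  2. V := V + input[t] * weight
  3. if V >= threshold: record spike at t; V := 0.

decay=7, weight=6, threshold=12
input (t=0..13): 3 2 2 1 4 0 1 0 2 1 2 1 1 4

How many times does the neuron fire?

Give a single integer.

Answer: 7

Derivation:
t=0: input=3 -> V=0 FIRE
t=1: input=2 -> V=0 FIRE
t=2: input=2 -> V=0 FIRE
t=3: input=1 -> V=6
t=4: input=4 -> V=0 FIRE
t=5: input=0 -> V=0
t=6: input=1 -> V=6
t=7: input=0 -> V=4
t=8: input=2 -> V=0 FIRE
t=9: input=1 -> V=6
t=10: input=2 -> V=0 FIRE
t=11: input=1 -> V=6
t=12: input=1 -> V=10
t=13: input=4 -> V=0 FIRE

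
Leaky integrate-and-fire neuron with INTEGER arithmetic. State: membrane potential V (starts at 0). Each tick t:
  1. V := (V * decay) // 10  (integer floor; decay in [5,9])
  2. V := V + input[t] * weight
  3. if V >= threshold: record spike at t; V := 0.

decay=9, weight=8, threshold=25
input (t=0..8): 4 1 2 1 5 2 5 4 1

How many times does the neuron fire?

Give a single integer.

t=0: input=4 -> V=0 FIRE
t=1: input=1 -> V=8
t=2: input=2 -> V=23
t=3: input=1 -> V=0 FIRE
t=4: input=5 -> V=0 FIRE
t=5: input=2 -> V=16
t=6: input=5 -> V=0 FIRE
t=7: input=4 -> V=0 FIRE
t=8: input=1 -> V=8

Answer: 5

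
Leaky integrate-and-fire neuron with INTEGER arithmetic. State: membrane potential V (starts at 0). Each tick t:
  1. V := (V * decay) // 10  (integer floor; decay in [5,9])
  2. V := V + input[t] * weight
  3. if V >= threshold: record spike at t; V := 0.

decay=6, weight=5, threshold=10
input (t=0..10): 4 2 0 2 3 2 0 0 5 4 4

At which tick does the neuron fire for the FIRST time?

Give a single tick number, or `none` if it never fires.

Answer: 0

Derivation:
t=0: input=4 -> V=0 FIRE
t=1: input=2 -> V=0 FIRE
t=2: input=0 -> V=0
t=3: input=2 -> V=0 FIRE
t=4: input=3 -> V=0 FIRE
t=5: input=2 -> V=0 FIRE
t=6: input=0 -> V=0
t=7: input=0 -> V=0
t=8: input=5 -> V=0 FIRE
t=9: input=4 -> V=0 FIRE
t=10: input=4 -> V=0 FIRE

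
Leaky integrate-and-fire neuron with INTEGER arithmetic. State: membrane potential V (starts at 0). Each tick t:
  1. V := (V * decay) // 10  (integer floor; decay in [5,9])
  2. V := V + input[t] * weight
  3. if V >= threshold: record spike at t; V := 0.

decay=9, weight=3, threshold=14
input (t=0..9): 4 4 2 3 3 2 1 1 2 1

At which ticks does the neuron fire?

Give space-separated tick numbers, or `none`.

Answer: 1 3 5

Derivation:
t=0: input=4 -> V=12
t=1: input=4 -> V=0 FIRE
t=2: input=2 -> V=6
t=3: input=3 -> V=0 FIRE
t=4: input=3 -> V=9
t=5: input=2 -> V=0 FIRE
t=6: input=1 -> V=3
t=7: input=1 -> V=5
t=8: input=2 -> V=10
t=9: input=1 -> V=12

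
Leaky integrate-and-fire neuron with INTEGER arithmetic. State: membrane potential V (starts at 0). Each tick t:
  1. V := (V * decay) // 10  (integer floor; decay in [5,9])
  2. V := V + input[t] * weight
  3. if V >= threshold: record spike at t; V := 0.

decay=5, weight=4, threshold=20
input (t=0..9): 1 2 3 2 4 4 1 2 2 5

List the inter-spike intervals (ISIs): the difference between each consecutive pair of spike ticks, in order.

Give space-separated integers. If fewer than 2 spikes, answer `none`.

t=0: input=1 -> V=4
t=1: input=2 -> V=10
t=2: input=3 -> V=17
t=3: input=2 -> V=16
t=4: input=4 -> V=0 FIRE
t=5: input=4 -> V=16
t=6: input=1 -> V=12
t=7: input=2 -> V=14
t=8: input=2 -> V=15
t=9: input=5 -> V=0 FIRE

Answer: 5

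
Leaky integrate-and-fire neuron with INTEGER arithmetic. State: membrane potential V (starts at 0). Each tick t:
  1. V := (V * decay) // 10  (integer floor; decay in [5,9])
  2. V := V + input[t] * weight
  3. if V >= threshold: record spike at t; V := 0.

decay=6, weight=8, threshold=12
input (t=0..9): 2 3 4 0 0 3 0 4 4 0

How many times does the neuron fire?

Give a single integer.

Answer: 6

Derivation:
t=0: input=2 -> V=0 FIRE
t=1: input=3 -> V=0 FIRE
t=2: input=4 -> V=0 FIRE
t=3: input=0 -> V=0
t=4: input=0 -> V=0
t=5: input=3 -> V=0 FIRE
t=6: input=0 -> V=0
t=7: input=4 -> V=0 FIRE
t=8: input=4 -> V=0 FIRE
t=9: input=0 -> V=0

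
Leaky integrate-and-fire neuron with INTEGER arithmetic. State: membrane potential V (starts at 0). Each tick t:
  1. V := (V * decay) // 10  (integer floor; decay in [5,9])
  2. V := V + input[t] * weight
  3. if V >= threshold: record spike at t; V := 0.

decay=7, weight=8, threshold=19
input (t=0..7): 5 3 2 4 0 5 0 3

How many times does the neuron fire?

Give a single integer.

t=0: input=5 -> V=0 FIRE
t=1: input=3 -> V=0 FIRE
t=2: input=2 -> V=16
t=3: input=4 -> V=0 FIRE
t=4: input=0 -> V=0
t=5: input=5 -> V=0 FIRE
t=6: input=0 -> V=0
t=7: input=3 -> V=0 FIRE

Answer: 5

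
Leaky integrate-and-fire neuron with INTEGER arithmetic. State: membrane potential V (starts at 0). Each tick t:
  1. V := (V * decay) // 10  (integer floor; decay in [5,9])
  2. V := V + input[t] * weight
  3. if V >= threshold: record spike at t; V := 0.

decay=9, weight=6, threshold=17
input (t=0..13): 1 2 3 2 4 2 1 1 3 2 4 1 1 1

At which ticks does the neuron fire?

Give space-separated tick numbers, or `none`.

Answer: 1 2 4 7 8 10

Derivation:
t=0: input=1 -> V=6
t=1: input=2 -> V=0 FIRE
t=2: input=3 -> V=0 FIRE
t=3: input=2 -> V=12
t=4: input=4 -> V=0 FIRE
t=5: input=2 -> V=12
t=6: input=1 -> V=16
t=7: input=1 -> V=0 FIRE
t=8: input=3 -> V=0 FIRE
t=9: input=2 -> V=12
t=10: input=4 -> V=0 FIRE
t=11: input=1 -> V=6
t=12: input=1 -> V=11
t=13: input=1 -> V=15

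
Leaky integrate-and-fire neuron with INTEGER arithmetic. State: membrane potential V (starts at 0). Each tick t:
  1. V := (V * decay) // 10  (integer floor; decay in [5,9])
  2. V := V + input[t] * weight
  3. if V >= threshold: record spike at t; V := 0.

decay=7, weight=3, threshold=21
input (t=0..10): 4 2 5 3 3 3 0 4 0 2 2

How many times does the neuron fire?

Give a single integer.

Answer: 2

Derivation:
t=0: input=4 -> V=12
t=1: input=2 -> V=14
t=2: input=5 -> V=0 FIRE
t=3: input=3 -> V=9
t=4: input=3 -> V=15
t=5: input=3 -> V=19
t=6: input=0 -> V=13
t=7: input=4 -> V=0 FIRE
t=8: input=0 -> V=0
t=9: input=2 -> V=6
t=10: input=2 -> V=10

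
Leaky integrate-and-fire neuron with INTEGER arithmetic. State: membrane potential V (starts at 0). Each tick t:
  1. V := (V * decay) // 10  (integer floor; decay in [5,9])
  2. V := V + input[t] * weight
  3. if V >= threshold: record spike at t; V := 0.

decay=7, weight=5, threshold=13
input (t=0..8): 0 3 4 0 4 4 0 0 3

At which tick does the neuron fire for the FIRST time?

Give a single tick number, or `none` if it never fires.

Answer: 1

Derivation:
t=0: input=0 -> V=0
t=1: input=3 -> V=0 FIRE
t=2: input=4 -> V=0 FIRE
t=3: input=0 -> V=0
t=4: input=4 -> V=0 FIRE
t=5: input=4 -> V=0 FIRE
t=6: input=0 -> V=0
t=7: input=0 -> V=0
t=8: input=3 -> V=0 FIRE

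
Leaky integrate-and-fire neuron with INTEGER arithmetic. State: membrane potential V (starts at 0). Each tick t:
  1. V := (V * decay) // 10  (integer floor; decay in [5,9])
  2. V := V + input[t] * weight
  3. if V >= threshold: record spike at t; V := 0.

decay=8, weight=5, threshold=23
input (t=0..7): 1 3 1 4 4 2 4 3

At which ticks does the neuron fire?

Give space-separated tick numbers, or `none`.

t=0: input=1 -> V=5
t=1: input=3 -> V=19
t=2: input=1 -> V=20
t=3: input=4 -> V=0 FIRE
t=4: input=4 -> V=20
t=5: input=2 -> V=0 FIRE
t=6: input=4 -> V=20
t=7: input=3 -> V=0 FIRE

Answer: 3 5 7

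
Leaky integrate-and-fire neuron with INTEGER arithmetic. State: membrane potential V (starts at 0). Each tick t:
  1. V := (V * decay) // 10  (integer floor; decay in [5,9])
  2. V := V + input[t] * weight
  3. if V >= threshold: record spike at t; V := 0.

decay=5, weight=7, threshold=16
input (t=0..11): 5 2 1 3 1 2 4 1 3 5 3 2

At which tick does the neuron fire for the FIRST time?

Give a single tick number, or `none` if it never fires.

Answer: 0

Derivation:
t=0: input=5 -> V=0 FIRE
t=1: input=2 -> V=14
t=2: input=1 -> V=14
t=3: input=3 -> V=0 FIRE
t=4: input=1 -> V=7
t=5: input=2 -> V=0 FIRE
t=6: input=4 -> V=0 FIRE
t=7: input=1 -> V=7
t=8: input=3 -> V=0 FIRE
t=9: input=5 -> V=0 FIRE
t=10: input=3 -> V=0 FIRE
t=11: input=2 -> V=14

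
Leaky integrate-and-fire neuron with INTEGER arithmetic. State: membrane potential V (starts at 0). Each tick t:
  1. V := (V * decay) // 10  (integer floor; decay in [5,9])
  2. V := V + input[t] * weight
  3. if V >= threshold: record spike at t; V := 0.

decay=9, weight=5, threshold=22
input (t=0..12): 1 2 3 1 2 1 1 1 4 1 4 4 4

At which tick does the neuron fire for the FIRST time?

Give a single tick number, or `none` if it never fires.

Answer: 2

Derivation:
t=0: input=1 -> V=5
t=1: input=2 -> V=14
t=2: input=3 -> V=0 FIRE
t=3: input=1 -> V=5
t=4: input=2 -> V=14
t=5: input=1 -> V=17
t=6: input=1 -> V=20
t=7: input=1 -> V=0 FIRE
t=8: input=4 -> V=20
t=9: input=1 -> V=0 FIRE
t=10: input=4 -> V=20
t=11: input=4 -> V=0 FIRE
t=12: input=4 -> V=20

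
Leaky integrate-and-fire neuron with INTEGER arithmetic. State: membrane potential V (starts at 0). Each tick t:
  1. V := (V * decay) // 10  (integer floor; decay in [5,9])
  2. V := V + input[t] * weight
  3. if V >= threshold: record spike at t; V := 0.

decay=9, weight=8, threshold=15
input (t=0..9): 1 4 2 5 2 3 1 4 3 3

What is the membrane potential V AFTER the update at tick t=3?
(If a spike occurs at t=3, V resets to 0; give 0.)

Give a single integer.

t=0: input=1 -> V=8
t=1: input=4 -> V=0 FIRE
t=2: input=2 -> V=0 FIRE
t=3: input=5 -> V=0 FIRE
t=4: input=2 -> V=0 FIRE
t=5: input=3 -> V=0 FIRE
t=6: input=1 -> V=8
t=7: input=4 -> V=0 FIRE
t=8: input=3 -> V=0 FIRE
t=9: input=3 -> V=0 FIRE

Answer: 0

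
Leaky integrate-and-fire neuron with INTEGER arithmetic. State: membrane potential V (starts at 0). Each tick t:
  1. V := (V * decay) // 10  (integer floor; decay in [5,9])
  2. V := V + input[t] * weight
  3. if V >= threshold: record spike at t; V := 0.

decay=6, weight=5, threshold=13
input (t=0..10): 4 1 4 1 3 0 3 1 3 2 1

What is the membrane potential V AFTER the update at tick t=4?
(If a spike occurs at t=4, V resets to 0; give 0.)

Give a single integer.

t=0: input=4 -> V=0 FIRE
t=1: input=1 -> V=5
t=2: input=4 -> V=0 FIRE
t=3: input=1 -> V=5
t=4: input=3 -> V=0 FIRE
t=5: input=0 -> V=0
t=6: input=3 -> V=0 FIRE
t=7: input=1 -> V=5
t=8: input=3 -> V=0 FIRE
t=9: input=2 -> V=10
t=10: input=1 -> V=11

Answer: 0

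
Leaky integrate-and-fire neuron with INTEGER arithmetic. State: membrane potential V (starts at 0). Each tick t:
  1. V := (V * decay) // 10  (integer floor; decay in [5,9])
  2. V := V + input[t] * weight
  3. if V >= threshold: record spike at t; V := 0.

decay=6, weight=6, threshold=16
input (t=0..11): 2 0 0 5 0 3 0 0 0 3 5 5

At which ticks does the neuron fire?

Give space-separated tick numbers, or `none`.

Answer: 3 5 9 10 11

Derivation:
t=0: input=2 -> V=12
t=1: input=0 -> V=7
t=2: input=0 -> V=4
t=3: input=5 -> V=0 FIRE
t=4: input=0 -> V=0
t=5: input=3 -> V=0 FIRE
t=6: input=0 -> V=0
t=7: input=0 -> V=0
t=8: input=0 -> V=0
t=9: input=3 -> V=0 FIRE
t=10: input=5 -> V=0 FIRE
t=11: input=5 -> V=0 FIRE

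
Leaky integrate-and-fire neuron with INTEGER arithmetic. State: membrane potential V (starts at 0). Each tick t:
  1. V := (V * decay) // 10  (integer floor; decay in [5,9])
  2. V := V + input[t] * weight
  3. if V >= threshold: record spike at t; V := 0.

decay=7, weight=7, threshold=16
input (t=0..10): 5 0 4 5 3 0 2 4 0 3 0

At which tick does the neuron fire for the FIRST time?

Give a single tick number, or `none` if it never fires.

t=0: input=5 -> V=0 FIRE
t=1: input=0 -> V=0
t=2: input=4 -> V=0 FIRE
t=3: input=5 -> V=0 FIRE
t=4: input=3 -> V=0 FIRE
t=5: input=0 -> V=0
t=6: input=2 -> V=14
t=7: input=4 -> V=0 FIRE
t=8: input=0 -> V=0
t=9: input=3 -> V=0 FIRE
t=10: input=0 -> V=0

Answer: 0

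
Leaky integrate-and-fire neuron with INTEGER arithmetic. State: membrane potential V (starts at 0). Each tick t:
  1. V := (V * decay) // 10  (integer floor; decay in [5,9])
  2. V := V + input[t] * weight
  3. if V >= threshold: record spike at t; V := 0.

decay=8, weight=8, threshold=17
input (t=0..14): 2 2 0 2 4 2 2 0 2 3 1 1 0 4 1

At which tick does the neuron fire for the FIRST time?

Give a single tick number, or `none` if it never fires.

t=0: input=2 -> V=16
t=1: input=2 -> V=0 FIRE
t=2: input=0 -> V=0
t=3: input=2 -> V=16
t=4: input=4 -> V=0 FIRE
t=5: input=2 -> V=16
t=6: input=2 -> V=0 FIRE
t=7: input=0 -> V=0
t=8: input=2 -> V=16
t=9: input=3 -> V=0 FIRE
t=10: input=1 -> V=8
t=11: input=1 -> V=14
t=12: input=0 -> V=11
t=13: input=4 -> V=0 FIRE
t=14: input=1 -> V=8

Answer: 1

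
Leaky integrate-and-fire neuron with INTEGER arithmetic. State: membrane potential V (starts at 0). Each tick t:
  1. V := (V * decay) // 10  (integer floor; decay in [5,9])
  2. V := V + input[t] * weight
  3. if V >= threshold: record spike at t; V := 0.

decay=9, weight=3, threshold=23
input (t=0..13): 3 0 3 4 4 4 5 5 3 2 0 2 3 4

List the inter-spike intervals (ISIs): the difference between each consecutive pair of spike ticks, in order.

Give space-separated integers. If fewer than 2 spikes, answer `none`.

Answer: 3 3 4

Derivation:
t=0: input=3 -> V=9
t=1: input=0 -> V=8
t=2: input=3 -> V=16
t=3: input=4 -> V=0 FIRE
t=4: input=4 -> V=12
t=5: input=4 -> V=22
t=6: input=5 -> V=0 FIRE
t=7: input=5 -> V=15
t=8: input=3 -> V=22
t=9: input=2 -> V=0 FIRE
t=10: input=0 -> V=0
t=11: input=2 -> V=6
t=12: input=3 -> V=14
t=13: input=4 -> V=0 FIRE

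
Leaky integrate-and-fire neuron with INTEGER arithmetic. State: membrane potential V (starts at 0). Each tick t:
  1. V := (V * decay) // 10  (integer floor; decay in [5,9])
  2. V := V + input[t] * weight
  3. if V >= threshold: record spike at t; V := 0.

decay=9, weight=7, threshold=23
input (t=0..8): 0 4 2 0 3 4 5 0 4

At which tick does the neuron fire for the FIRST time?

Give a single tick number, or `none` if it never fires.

Answer: 1

Derivation:
t=0: input=0 -> V=0
t=1: input=4 -> V=0 FIRE
t=2: input=2 -> V=14
t=3: input=0 -> V=12
t=4: input=3 -> V=0 FIRE
t=5: input=4 -> V=0 FIRE
t=6: input=5 -> V=0 FIRE
t=7: input=0 -> V=0
t=8: input=4 -> V=0 FIRE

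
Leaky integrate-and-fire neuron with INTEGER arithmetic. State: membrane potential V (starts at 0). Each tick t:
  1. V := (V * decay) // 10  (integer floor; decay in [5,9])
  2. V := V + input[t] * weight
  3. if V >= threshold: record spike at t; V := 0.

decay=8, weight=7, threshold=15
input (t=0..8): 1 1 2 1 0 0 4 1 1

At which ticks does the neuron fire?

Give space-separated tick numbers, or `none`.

Answer: 2 6

Derivation:
t=0: input=1 -> V=7
t=1: input=1 -> V=12
t=2: input=2 -> V=0 FIRE
t=3: input=1 -> V=7
t=4: input=0 -> V=5
t=5: input=0 -> V=4
t=6: input=4 -> V=0 FIRE
t=7: input=1 -> V=7
t=8: input=1 -> V=12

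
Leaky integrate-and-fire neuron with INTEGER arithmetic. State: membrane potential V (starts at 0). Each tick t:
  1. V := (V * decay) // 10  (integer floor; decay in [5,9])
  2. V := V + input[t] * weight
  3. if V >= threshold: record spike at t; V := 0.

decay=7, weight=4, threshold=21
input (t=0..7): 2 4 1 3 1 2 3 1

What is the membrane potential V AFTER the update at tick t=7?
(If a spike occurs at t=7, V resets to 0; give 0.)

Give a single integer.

Answer: 4

Derivation:
t=0: input=2 -> V=8
t=1: input=4 -> V=0 FIRE
t=2: input=1 -> V=4
t=3: input=3 -> V=14
t=4: input=1 -> V=13
t=5: input=2 -> V=17
t=6: input=3 -> V=0 FIRE
t=7: input=1 -> V=4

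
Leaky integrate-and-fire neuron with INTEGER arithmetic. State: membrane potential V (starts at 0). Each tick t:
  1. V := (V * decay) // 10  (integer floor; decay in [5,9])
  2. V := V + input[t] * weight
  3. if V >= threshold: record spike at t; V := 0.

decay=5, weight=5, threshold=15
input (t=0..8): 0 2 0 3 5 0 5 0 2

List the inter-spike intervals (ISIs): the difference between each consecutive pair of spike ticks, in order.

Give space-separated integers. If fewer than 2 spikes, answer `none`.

t=0: input=0 -> V=0
t=1: input=2 -> V=10
t=2: input=0 -> V=5
t=3: input=3 -> V=0 FIRE
t=4: input=5 -> V=0 FIRE
t=5: input=0 -> V=0
t=6: input=5 -> V=0 FIRE
t=7: input=0 -> V=0
t=8: input=2 -> V=10

Answer: 1 2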